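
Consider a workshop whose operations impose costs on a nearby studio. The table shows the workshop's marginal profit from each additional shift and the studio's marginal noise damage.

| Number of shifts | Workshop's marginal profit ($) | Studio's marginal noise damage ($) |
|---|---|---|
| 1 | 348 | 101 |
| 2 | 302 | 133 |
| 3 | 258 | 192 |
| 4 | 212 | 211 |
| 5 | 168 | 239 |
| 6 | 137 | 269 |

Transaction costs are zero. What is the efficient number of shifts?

4

Bargaining reaches the level where marginal profit last exceeds marginal noise damage.
That holds through level 4 (212 ≥ 211) but not at 5 (168 < 239).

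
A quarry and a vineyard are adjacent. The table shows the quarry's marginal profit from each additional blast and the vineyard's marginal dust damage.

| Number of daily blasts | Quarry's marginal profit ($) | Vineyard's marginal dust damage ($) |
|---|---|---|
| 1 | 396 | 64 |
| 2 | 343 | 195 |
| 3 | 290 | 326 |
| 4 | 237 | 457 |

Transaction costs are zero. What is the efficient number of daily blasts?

Bargaining reaches the level where marginal profit last exceeds marginal dust damage.
That holds through level 2 (343 ≥ 195) but not at 3 (290 < 326).

2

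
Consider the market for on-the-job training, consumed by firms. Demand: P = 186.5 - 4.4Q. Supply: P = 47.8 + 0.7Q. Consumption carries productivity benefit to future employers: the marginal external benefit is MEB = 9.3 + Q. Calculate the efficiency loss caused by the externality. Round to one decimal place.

DWL = 162.4

Market equilibrium (private): 47.8 + 0.7Q = 186.5 - 4.4Q → Q_m = 27.1961.
Social marginal benefit = demand + MEB = 195.8 - 3.4Q.
Set SMB = MC: 195.8 - 3.4Q = 47.8 + 0.7Q → Q* = 36.0976.
Height of the DWL triangle at Q_m is SMB(Q_m) − MC(Q_m) = MEB(Q_m) = 36.4961.
DWL = ½ × 8.9015 × 36.4961 = 162.4350.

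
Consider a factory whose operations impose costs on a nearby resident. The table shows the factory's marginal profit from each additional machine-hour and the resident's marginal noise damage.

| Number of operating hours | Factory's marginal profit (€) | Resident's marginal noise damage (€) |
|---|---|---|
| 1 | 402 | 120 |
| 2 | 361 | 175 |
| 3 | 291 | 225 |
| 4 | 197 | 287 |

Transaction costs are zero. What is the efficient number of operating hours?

3

Bargaining reaches the level where marginal profit last exceeds marginal noise damage.
That holds through level 3 (291 ≥ 225) but not at 4 (197 < 287).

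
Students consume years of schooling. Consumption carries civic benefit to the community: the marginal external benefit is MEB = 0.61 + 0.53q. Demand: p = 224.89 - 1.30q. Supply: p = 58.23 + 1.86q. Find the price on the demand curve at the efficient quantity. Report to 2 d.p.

Social marginal benefit = demand + MEB = 225.50 - 0.77q.
Set SMB = MC: 225.50 - 0.77q = 58.23 + 1.86q → q* = 63.6008.
Consumer price on the demand curve at q*: 224.89 − 1.30×63.6008 = 142.2090.

P = 142.21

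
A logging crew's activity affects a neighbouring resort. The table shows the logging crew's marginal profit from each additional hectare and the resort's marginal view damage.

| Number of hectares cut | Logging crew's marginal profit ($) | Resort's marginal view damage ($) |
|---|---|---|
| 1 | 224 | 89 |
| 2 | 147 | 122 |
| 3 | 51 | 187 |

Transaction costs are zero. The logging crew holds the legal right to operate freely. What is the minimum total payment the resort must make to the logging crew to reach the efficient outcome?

$51

Left alone the logging crew would choose level 3 (marginal profit stays positive).
Efficient level: k* = 2 (marginal profit ≥ marginal view damage through 2).
The resort must at least cover the logging crew's forgone profit from cutting 3→2: 51 = 51.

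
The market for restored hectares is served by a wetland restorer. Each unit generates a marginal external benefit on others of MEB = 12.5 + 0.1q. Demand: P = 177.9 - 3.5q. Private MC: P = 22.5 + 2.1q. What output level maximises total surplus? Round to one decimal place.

Social marginal cost = private MC − MEB = 10.0 + 2.0q.
Set SMC = demand: 10.0 + 2.0q = 177.9 - 3.5q → q* = 30.5273.

q* = 30.5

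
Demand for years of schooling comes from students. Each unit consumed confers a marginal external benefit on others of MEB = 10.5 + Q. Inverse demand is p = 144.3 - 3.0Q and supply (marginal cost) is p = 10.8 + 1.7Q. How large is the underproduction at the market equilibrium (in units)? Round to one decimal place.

10.5 units

Market equilibrium (private): 10.8 + 1.7Q = 144.3 - 3.0Q → Q_m = 28.4043.
Social marginal benefit = demand + MEB = 154.8 - 2.0Q.
Set SMB = MC: 154.8 - 2.0Q = 10.8 + 1.7Q → Q* = 38.9189.
Gap = |28.4043 − 38.9189| = 10.5146.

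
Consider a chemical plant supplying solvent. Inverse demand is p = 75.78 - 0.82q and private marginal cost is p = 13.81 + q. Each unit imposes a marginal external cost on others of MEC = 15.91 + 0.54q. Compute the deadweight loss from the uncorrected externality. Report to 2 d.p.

DWL = 249.21

Market equilibrium (private): 13.81 + q = 75.78 - 0.82q → q_m = 34.0495.
Social marginal cost = private MC + MEC = 29.72 + 1.54q.
Set SMC = demand: 29.72 + 1.54q = 75.78 - 0.82q → q* = 19.5169.
The welfare-loss triangle has base |q_m − q*| and height MEC(q_m) (the vertical gap between SMC and demand is zero at q* and MEC at q_m).
DWL = ½ × 14.5326 × 34.2967 = 249.2101.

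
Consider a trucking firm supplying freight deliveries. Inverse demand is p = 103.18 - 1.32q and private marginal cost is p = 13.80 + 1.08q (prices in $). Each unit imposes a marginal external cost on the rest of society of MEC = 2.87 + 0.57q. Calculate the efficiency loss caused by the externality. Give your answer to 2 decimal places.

Market equilibrium (private): 13.80 + 1.08q = 103.18 - 1.32q → q_m = 37.2417.
Social marginal cost = private MC + MEC = 16.67 + 1.65q.
Set SMC = demand: 16.67 + 1.65q = 103.18 - 1.32q → q* = 29.1279.
Between q* and q_m the wedge SMC − demand runs linearly from 0 to MEC(q_m), so the loss is a triangle.
DWL = ½ × 8.1138 × 24.0978 = 97.7624.

DWL = $97.76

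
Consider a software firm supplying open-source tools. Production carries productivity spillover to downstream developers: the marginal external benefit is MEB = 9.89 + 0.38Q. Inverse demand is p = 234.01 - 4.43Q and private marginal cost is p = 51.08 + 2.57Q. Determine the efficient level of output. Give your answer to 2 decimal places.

Social marginal cost = private MC − MEB = 41.19 + 2.19Q.
Set SMC = demand: 41.19 + 2.19Q = 234.01 - 4.43Q → Q* = 29.1269.

Q* = 29.13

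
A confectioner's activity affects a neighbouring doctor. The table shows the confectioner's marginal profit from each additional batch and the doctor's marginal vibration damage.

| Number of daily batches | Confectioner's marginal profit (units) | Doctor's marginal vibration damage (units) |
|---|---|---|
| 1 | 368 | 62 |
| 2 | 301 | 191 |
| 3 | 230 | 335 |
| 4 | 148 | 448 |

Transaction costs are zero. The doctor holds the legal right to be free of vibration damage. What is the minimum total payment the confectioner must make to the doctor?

253

Efficient level: marginal profit ≥ marginal vibration damage through level 2, so k* = 2.
With the doctor holding the right, the confectioner must at least compensate total damage at k*: 62 + 191 = 253.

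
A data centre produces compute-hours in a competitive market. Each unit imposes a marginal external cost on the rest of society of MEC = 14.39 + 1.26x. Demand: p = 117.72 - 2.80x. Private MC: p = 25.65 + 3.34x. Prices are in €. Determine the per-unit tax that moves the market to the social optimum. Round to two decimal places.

tax = €27.62 per unit

Social marginal cost = private MC + MEC = 40.04 + 4.60x.
Set SMC = demand: 40.04 + 4.60x = 117.72 - 2.80x → x* = 10.4973.
The Pigouvian tax equals MEC at x*: 14.39 + 1.26×10.4973 = 27.6166.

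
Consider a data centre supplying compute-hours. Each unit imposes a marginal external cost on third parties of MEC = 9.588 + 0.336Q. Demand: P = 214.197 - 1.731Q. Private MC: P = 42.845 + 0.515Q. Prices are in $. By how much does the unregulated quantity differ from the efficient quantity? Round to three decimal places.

Market equilibrium (private): 42.845 + 0.515Q = 214.197 - 1.731Q → Q_m = 76.2921.
Social marginal cost = private MC + MEC = 52.433 + 0.851Q.
Set SMC = demand: 52.433 + 0.851Q = 214.197 - 1.731Q → Q* = 62.6507.
Gap = |76.2921 − 62.6507| = 13.6414.

13.641 units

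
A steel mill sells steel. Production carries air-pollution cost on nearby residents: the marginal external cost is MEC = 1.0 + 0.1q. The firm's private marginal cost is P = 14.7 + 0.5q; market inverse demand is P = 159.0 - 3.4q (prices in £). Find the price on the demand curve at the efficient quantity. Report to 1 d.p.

Social marginal cost = private MC + MEC = 15.7 + 0.6q.
Set SMC = demand: 15.7 + 0.6q = 159.0 - 3.4q → q* = 35.8250.
Consumer price on the demand curve at q*: 159.0 − 3.4×35.8250 = 37.1950.

P = £37.2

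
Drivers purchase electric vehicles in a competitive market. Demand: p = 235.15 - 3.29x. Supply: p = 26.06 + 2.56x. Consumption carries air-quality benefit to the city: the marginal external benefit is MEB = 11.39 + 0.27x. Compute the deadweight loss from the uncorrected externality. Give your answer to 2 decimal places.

DWL = 39.67

Market equilibrium (private): 26.06 + 2.56x = 235.15 - 3.29x → x_m = 35.7419.
Social marginal benefit = demand + MEB = 246.54 - 3.02x.
Set SMB = MC: 246.54 - 3.02x = 26.06 + 2.56x → x* = 39.5125.
Height of the DWL triangle at x_m is SMB(x_m) − MC(x_m) = MEB(x_m) = 21.0403.
DWL = ½ × 3.7706 × 21.0403 = 39.6673.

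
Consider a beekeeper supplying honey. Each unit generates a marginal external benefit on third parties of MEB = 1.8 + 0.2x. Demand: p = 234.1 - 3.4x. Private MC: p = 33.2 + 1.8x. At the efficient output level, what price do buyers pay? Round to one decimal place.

Social marginal cost = private MC − MEB = 31.4 + 1.6x.
Set SMC = demand: 31.4 + 1.6x = 234.1 - 3.4x → x* = 40.5400.
Consumer price on the demand curve at x*: 234.1 − 3.4×40.5400 = 96.2640.

P = 96.3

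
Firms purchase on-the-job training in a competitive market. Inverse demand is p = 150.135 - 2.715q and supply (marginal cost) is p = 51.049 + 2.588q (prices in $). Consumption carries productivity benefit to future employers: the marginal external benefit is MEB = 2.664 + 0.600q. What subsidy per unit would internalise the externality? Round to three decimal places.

subsidy = $15.645 per unit

Social marginal benefit = demand + MEB = 152.799 - 2.115q.
Set SMB = MC: 152.799 - 2.115q = 51.049 + 2.588q → q* = 21.6351.
The Pigouvian subsidy equals MEB at q*: 2.664 + 0.600×21.6351 = 15.6451.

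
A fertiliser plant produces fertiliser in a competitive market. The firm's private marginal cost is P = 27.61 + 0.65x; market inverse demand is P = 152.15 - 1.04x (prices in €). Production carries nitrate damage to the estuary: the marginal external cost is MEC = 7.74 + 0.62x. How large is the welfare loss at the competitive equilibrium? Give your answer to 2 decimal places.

DWL = €617.90

Market equilibrium (private): 27.61 + 0.65x = 152.15 - 1.04x → x_m = 73.6923.
Social marginal cost = private MC + MEC = 35.35 + 1.27x.
Set SMC = demand: 35.35 + 1.27x = 152.15 - 1.04x → x* = 50.5628.
The loss is the area between SMC and demand from x* to x_m; with linear curves that's a triangle of height MEC(x_m).
DWL = ½ × 23.1295 × 53.4292 = 617.8953.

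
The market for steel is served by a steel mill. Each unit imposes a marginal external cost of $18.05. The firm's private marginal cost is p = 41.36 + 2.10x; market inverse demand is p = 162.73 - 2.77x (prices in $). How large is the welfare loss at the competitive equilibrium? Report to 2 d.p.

Market equilibrium (private): 41.36 + 2.10x = 162.73 - 2.77x → x_m = 24.9220.
Social marginal cost = private MC + MEC = 59.41 + 2.10x.
Set SMC = demand: 59.41 + 2.10x = 162.73 - 2.77x → x* = 21.2156.
The loss is the area between SMC and demand from x* to x_m; with linear curves that's a triangle of height MEC(x_m).
DWL = ½ × 3.7064 × 18.0500 = 33.4503.

DWL = $33.45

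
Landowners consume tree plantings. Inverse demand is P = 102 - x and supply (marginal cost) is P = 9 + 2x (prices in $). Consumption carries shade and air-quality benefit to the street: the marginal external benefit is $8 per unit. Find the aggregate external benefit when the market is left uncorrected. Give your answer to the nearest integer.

$248

Market equilibrium (private): 9 + 2x = 102 - x → x_m = 31.0000.
Total external benefit = MEB × x_m = 8 × 31.0000 = 248.0000.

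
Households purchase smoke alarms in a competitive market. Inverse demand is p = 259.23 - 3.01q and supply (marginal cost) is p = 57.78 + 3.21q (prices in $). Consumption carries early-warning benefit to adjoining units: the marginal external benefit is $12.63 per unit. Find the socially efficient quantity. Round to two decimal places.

Social marginal benefit = demand + MEB = 271.86 - 3.01q.
Set SMB = MC: 271.86 - 3.01q = 57.78 + 3.21q → q* = 34.4180.

q* = 34.42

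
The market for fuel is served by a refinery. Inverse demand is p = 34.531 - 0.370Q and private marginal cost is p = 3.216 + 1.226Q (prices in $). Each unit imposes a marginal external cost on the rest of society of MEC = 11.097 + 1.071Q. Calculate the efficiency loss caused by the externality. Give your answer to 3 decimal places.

Market equilibrium (private): 3.216 + 1.226Q = 34.531 - 0.370Q → Q_m = 19.6209.
Social marginal cost = private MC + MEC = 14.313 + 2.297Q.
Set SMC = demand: 14.313 + 2.297Q = 34.531 - 0.370Q → Q* = 7.5808.
The welfare-loss triangle has base |Q_m − Q*| and height MEC(Q_m) (the vertical gap between SMC and demand is zero at Q* and MEC at Q_m).
DWL = ½ × 12.0401 × 32.1110 = 193.3098.

DWL = $193.310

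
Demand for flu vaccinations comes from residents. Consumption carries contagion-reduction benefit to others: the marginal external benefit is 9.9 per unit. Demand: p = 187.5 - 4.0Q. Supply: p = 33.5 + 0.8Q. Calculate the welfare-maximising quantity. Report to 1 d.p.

Q* = 34.1

Social marginal benefit = demand + MEB = 197.4 - 4.0Q.
Set SMB = MC: 197.4 - 4.0Q = 33.5 + 0.8Q → Q* = 34.1458.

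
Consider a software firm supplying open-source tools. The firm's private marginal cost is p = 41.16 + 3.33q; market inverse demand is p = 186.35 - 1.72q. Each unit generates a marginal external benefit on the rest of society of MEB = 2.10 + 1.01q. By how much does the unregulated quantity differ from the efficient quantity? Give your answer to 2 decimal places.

Market equilibrium (private): 41.16 + 3.33q = 186.35 - 1.72q → q_m = 28.7505.
Social marginal cost = private MC − MEB = 39.06 + 2.32q.
Set SMC = demand: 39.06 + 2.32q = 186.35 - 1.72q → q* = 36.4579.
Gap = |28.7505 − 36.4579| = 7.7074.

7.71 units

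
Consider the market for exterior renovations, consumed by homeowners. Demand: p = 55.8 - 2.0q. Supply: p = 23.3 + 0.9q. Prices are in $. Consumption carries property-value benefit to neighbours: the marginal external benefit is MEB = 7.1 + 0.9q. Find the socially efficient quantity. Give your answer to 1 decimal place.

q* = 19.8

Social marginal benefit = demand + MEB = 62.9 - 1.1q.
Set SMB = MC: 62.9 - 1.1q = 23.3 + 0.9q → q* = 19.8000.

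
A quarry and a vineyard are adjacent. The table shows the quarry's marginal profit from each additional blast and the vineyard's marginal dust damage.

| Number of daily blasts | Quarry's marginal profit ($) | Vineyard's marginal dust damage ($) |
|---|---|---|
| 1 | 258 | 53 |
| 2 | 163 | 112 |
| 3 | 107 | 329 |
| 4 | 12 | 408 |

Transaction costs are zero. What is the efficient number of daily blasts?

Bargaining reaches the level where marginal profit last exceeds marginal dust damage.
That holds through level 2 (163 ≥ 112) but not at 3 (107 < 329).

2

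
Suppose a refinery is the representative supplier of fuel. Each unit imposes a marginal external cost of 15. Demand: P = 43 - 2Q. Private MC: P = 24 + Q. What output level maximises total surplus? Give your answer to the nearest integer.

Q* = 1

Social marginal cost = private MC + MEC = 39 + Q.
Set SMC = demand: 39 + Q = 43 - 2Q → Q* = 1.3333.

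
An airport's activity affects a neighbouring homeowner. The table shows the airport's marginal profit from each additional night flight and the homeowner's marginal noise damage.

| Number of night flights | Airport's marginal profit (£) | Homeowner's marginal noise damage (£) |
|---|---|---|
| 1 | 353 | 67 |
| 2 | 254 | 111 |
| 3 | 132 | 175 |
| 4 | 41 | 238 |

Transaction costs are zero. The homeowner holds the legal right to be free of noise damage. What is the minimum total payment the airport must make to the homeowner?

Efficient level: marginal profit ≥ marginal noise damage through level 2, so k* = 2.
With the homeowner holding the right, the airport must at least compensate total damage at k*: 67 + 111 = 178.

£178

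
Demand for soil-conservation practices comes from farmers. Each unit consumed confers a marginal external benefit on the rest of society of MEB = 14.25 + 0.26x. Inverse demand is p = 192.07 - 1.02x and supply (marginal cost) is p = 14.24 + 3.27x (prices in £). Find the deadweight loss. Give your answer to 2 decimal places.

Market equilibrium (private): 14.24 + 3.27x = 192.07 - 1.02x → x_m = 41.4522.
Social marginal benefit = demand + MEB = 206.32 - 0.76x.
Set SMB = MC: 206.32 - 0.76x = 14.24 + 3.27x → x* = 47.6625.
Height of the DWL triangle at x_m is SMB(x_m) − MC(x_m) = MEB(x_m) = 25.0276.
DWL = ½ × 6.2103 × 25.0276 = 77.7145.

DWL = £77.71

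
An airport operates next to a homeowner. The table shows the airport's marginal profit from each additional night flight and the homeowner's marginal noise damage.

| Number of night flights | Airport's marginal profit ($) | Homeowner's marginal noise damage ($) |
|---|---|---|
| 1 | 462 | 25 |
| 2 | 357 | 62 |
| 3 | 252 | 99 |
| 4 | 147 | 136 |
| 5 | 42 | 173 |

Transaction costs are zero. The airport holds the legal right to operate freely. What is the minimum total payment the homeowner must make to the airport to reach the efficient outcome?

Left alone the airport would choose level 5 (marginal profit stays positive).
Efficient level: k* = 4 (marginal profit ≥ marginal noise damage through 4).
The homeowner must at least cover the airport's forgone profit from cutting 5→4: 42 = 42.

$42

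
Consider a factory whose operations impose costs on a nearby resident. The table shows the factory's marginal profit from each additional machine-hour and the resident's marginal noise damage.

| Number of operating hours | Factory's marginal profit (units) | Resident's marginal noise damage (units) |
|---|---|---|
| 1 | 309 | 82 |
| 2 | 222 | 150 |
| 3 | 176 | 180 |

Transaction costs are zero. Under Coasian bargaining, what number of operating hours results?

2

Bargaining reaches the level where marginal profit last exceeds marginal noise damage.
That holds through level 2 (222 ≥ 150) but not at 3 (176 < 180).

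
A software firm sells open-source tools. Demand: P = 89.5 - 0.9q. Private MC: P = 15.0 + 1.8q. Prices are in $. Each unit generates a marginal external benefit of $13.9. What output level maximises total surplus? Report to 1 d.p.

q* = 32.7

Social marginal cost = private MC − MEB = 1.1 + 1.8q.
Set SMC = demand: 1.1 + 1.8q = 89.5 - 0.9q → q* = 32.7407.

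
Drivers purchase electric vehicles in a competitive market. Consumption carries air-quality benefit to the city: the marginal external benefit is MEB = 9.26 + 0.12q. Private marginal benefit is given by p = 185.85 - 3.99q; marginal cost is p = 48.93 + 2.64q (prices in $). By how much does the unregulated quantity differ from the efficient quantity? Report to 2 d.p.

1.80 units

Market equilibrium (private): 48.93 + 2.64q = 185.85 - 3.99q → q_m = 20.6516.
Social marginal benefit = demand + MEB = 195.11 - 3.87q.
Set SMB = MC: 195.11 - 3.87q = 48.93 + 2.64q → q* = 22.4547.
Gap = |20.6516 − 22.4547| = 1.8031.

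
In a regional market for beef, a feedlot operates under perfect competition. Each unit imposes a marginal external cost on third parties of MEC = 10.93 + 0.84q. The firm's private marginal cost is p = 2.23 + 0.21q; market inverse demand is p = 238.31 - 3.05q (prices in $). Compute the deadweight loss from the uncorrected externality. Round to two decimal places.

Market equilibrium (private): 2.23 + 0.21q = 238.31 - 3.05q → q_m = 72.4172.
Social marginal cost = private MC + MEC = 13.16 + 1.05q.
Set SMC = demand: 13.16 + 1.05q = 238.31 - 3.05q → q* = 54.9146.
The loss is the area between SMC and demand from q* to q_m; with linear curves that's a triangle of height MEC(q_m).
DWL = ½ × 17.5026 × 71.7604 = 627.9968.

DWL = $628.00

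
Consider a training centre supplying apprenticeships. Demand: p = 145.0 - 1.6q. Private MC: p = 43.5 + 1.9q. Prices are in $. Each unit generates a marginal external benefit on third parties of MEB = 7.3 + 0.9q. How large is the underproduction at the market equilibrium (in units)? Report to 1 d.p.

Market equilibrium (private): 43.5 + 1.9q = 145.0 - 1.6q → q_m = 29.0000.
Social marginal cost = private MC − MEB = 36.2 + q.
Set SMC = demand: 36.2 + q = 145.0 - 1.6q → q* = 41.8462.
Gap = |29.0000 − 41.8462| = 12.8462.

12.8 units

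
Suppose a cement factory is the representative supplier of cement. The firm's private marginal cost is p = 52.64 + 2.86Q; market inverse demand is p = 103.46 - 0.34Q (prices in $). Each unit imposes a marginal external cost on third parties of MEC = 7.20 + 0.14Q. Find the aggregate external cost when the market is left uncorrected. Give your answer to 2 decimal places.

$132.00

Market equilibrium (private): 52.64 + 2.86Q = 103.46 - 0.34Q → Q_m = 15.8813.
Total external cost = ∫₀^{Q_m} (7.20 + 0.14Q) dQ = 7.20×15.8813 + ½×0.14×15.8813² = 132.0005.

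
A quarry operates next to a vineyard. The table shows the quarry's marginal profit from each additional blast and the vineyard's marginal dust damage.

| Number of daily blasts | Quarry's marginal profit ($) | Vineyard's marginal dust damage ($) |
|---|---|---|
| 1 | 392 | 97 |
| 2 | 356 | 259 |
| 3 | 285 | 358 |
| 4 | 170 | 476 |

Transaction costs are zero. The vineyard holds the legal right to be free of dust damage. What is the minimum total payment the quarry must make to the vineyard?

Efficient level: marginal profit ≥ marginal dust damage through level 2, so k* = 2.
With the vineyard holding the right, the quarry must at least compensate total damage at k*: 97 + 259 = 356.

$356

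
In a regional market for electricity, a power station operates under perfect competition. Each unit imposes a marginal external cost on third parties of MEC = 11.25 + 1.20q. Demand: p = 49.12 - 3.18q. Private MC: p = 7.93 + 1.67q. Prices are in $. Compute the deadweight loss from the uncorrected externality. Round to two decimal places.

DWL = $37.99

Market equilibrium (private): 7.93 + 1.67q = 49.12 - 3.18q → q_m = 8.4928.
Social marginal cost = private MC + MEC = 19.18 + 2.87q.
Set SMC = demand: 19.18 + 2.87q = 49.12 - 3.18q → q* = 4.9488.
The welfare-loss triangle has base |q_m − q*| and height MEC(q_m) (the vertical gap between SMC and demand is zero at q* and MEC at q_m).
DWL = ½ × 3.5440 × 21.4413 = 37.9940.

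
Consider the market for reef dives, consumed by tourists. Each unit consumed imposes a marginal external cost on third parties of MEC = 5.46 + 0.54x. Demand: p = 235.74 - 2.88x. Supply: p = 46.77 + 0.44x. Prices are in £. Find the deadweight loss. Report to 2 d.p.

DWL = £169.71

Market equilibrium (private): 46.77 + 0.44x = 235.74 - 2.88x → x_m = 56.9187.
Social marginal benefit = demand − MEC = 230.28 - 3.42x.
Set SMB = MC: 230.28 - 3.42x = 46.77 + 0.44x → x* = 47.5415.
The loss is the area between SMB and MC from x* to x_m; with linear curves that's a triangle of height MEC(x_m).
DWL = ½ × 9.3772 × 36.1961 = 169.7090.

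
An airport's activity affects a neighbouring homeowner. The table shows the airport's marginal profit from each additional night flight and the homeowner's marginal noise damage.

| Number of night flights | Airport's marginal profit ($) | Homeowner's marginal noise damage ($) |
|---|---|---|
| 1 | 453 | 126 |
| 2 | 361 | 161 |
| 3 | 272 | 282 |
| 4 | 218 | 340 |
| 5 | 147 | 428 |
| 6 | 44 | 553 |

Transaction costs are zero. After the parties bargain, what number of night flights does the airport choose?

2

Bargaining reaches the level where marginal profit last exceeds marginal noise damage.
That holds through level 2 (361 ≥ 161) but not at 3 (272 < 282).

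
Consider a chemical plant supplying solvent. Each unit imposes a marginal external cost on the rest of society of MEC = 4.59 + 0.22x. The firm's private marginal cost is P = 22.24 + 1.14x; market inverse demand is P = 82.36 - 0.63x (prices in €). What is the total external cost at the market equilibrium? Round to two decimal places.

€282.81

Market equilibrium (private): 22.24 + 1.14x = 82.36 - 0.63x → x_m = 33.9661.
Total external cost = ∫₀^{x_m} (4.59 + 0.22x) dx = 4.59×33.9661 + ½×0.22×33.9661² = 282.8110.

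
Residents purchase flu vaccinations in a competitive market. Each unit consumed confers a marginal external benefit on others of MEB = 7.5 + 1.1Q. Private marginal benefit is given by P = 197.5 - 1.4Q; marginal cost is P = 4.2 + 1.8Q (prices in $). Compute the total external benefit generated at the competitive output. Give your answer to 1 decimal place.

$2460.0

Market equilibrium (private): 4.2 + 1.8Q = 197.5 - 1.4Q → Q_m = 60.4063.
Total external benefit = ∫₀^{Q_m} (7.5 + 1.1Q) dQ = 7.5×60.4063 + ½×1.1×60.4063² = 2459.9538.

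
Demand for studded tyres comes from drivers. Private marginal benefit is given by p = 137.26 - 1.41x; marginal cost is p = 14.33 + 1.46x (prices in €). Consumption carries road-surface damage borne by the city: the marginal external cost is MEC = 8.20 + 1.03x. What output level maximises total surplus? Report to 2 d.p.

Social marginal benefit = demand − MEC = 129.06 - 2.44x.
Set SMB = MC: 129.06 - 2.44x = 14.33 + 1.46x → x* = 29.4179.

x* = 29.42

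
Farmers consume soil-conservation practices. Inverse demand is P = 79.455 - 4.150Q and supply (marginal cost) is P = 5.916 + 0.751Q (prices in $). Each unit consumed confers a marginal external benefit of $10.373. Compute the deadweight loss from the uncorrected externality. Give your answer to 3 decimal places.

Market equilibrium (private): 5.916 + 0.751Q = 79.455 - 4.150Q → Q_m = 15.0049.
Social marginal benefit = demand + MEB = 89.828 - 4.150Q.
Set SMB = MC: 89.828 - 4.150Q = 5.916 + 0.751Q → Q* = 17.1214.
Between Q* and Q_m the wedge SMB − MC runs linearly from 0 to MEB(Q_m), so the loss is a triangle.
DWL = ½ × 2.1165 × 10.3730 = 10.9772.

DWL = $10.977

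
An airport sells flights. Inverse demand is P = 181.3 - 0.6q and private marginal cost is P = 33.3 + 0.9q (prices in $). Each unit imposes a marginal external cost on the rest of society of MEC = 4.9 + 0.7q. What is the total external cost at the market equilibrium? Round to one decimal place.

$3890.8

Market equilibrium (private): 33.3 + 0.9q = 181.3 - 0.6q → q_m = 98.6667.
Total external cost = ∫₀^{q_m} (4.9 + 0.7q) dq = 4.9×98.6667 + ½×0.7×98.6667² = 3890.7580.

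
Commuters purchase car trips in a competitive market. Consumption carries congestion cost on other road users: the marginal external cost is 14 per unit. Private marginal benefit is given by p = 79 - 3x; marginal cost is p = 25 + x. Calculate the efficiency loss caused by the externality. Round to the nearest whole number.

DWL = 25

Market equilibrium (private): 25 + x = 79 - 3x → x_m = 13.5000.
Social marginal benefit = demand − MEC = 65 - 3x.
Set SMB = MC: 65 - 3x = 25 + x → x* = 10.0000.
Height of the DWL triangle at x_m is MC(x_m) − SMB(x_m) = MEC(x_m) = 14.0000.
DWL = ½ × 3.5000 × 14.0000 = 24.5000.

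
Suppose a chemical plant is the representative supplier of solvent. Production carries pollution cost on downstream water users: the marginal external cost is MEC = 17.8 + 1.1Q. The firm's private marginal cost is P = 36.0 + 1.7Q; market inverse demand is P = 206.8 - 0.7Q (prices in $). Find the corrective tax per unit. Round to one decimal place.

tax = $65.9 per unit

Social marginal cost = private MC + MEC = 53.8 + 2.8Q.
Set SMC = demand: 53.8 + 2.8Q = 206.8 - 0.7Q → Q* = 43.7143.
The Pigouvian tax equals MEC at Q*: 17.8 + 1.1×43.7143 = 65.8857.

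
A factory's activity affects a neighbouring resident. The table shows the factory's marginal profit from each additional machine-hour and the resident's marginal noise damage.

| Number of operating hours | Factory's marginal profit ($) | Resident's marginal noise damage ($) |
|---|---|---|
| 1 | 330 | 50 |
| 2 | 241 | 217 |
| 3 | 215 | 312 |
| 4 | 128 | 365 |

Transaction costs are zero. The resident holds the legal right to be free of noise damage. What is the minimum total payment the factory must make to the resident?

Efficient level: marginal profit ≥ marginal noise damage through level 2, so k* = 2.
With the resident holding the right, the factory must at least compensate total damage at k*: 50 + 217 = 267.

$267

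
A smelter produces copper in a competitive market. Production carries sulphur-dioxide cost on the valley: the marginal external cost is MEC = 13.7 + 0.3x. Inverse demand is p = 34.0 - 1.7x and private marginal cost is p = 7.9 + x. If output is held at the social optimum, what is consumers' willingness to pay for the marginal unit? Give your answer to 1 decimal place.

P = 27.0

Social marginal cost = private MC + MEC = 21.6 + 1.3x.
Set SMC = demand: 21.6 + 1.3x = 34.0 - 1.7x → x* = 4.1333.
Consumer price on the demand curve at x*: 34.0 − 1.7×4.1333 = 26.9734.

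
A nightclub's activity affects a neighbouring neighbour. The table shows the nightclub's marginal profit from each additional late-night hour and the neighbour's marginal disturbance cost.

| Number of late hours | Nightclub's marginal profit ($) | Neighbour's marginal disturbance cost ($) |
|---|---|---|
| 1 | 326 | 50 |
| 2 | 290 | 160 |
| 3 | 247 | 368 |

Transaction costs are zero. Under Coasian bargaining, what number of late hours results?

2

Bargaining reaches the level where marginal profit last exceeds marginal disturbance cost.
That holds through level 2 (290 ≥ 160) but not at 3 (247 < 368).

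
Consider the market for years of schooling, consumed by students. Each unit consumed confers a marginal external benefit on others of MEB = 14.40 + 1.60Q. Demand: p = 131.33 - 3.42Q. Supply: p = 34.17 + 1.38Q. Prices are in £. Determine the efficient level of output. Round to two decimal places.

Q* = 34.86

Social marginal benefit = demand + MEB = 145.73 - 1.82Q.
Set SMB = MC: 145.73 - 1.82Q = 34.17 + 1.38Q → Q* = 34.8625.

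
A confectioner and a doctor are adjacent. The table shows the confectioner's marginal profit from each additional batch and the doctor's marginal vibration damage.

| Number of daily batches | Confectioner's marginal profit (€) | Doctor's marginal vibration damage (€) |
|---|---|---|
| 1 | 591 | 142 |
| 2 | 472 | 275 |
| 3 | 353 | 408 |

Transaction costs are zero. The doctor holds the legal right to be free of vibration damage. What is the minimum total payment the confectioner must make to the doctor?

Efficient level: marginal profit ≥ marginal vibration damage through level 2, so k* = 2.
With the doctor holding the right, the confectioner must at least compensate total damage at k*: 142 + 275 = 417.

€417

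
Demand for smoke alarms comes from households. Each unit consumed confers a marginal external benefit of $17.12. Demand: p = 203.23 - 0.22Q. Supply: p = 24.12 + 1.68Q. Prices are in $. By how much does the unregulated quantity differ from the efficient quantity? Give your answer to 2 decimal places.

Market equilibrium (private): 24.12 + 1.68Q = 203.23 - 0.22Q → Q_m = 94.2684.
Social marginal benefit = demand + MEB = 220.35 - 0.22Q.
Set SMB = MC: 220.35 - 0.22Q = 24.12 + 1.68Q → Q* = 103.2789.
Gap = |94.2684 − 103.2789| = 9.0105.

9.01 units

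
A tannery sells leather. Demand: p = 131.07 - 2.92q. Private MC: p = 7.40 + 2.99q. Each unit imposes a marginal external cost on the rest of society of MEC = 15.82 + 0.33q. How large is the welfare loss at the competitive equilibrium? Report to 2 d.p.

DWL = 41.38

Market equilibrium (private): 7.40 + 2.99q = 131.07 - 2.92q → q_m = 20.9255.
Social marginal cost = private MC + MEC = 23.22 + 3.32q.
Set SMC = demand: 23.22 + 3.32q = 131.07 - 2.92q → q* = 17.2837.
The welfare-loss triangle has base |q_m − q*| and height MEC(q_m) (the vertical gap between SMC and demand is zero at q* and MEC at q_m).
DWL = ½ × 3.6418 × 22.7254 = 41.3807.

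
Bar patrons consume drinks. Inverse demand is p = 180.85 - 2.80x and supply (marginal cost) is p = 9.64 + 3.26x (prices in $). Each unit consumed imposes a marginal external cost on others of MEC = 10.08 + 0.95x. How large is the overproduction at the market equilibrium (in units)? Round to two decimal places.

Market equilibrium (private): 9.64 + 3.26x = 180.85 - 2.80x → x_m = 28.2525.
Social marginal benefit = demand − MEC = 170.77 - 3.75x.
Set SMB = MC: 170.77 - 3.75x = 9.64 + 3.26x → x* = 22.9857.
Gap = |28.2525 − 22.9857| = 5.2668.

5.27 units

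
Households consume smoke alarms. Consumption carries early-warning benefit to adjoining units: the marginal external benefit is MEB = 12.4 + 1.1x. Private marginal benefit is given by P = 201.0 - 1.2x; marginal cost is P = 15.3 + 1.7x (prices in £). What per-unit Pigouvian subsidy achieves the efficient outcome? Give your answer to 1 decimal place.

subsidy = £133.5 per unit

Social marginal benefit = demand + MEB = 213.4 - 0.1x.
Set SMB = MC: 213.4 - 0.1x = 15.3 + 1.7x → x* = 110.0556.
The Pigouvian subsidy equals MEB at x*: 12.4 + 1.1×110.0556 = 133.4612.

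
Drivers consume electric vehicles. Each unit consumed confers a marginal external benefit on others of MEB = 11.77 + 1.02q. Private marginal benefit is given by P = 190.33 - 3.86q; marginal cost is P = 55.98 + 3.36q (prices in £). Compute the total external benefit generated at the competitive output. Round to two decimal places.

Market equilibrium (private): 55.98 + 3.36q = 190.33 - 3.86q → q_m = 18.6080.
Total external benefit = ∫₀^{q_m} (11.77 + 1.02q) dq = 11.77×18.6080 + ½×1.02×18.6080² = 395.6076.

£395.61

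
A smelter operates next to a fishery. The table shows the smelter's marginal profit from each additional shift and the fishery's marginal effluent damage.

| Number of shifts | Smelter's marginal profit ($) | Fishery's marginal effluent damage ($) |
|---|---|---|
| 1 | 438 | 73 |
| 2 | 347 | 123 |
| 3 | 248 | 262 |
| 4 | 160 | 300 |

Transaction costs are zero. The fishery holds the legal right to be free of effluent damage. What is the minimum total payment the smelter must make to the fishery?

$196

Efficient level: marginal profit ≥ marginal effluent damage through level 2, so k* = 2.
With the fishery holding the right, the smelter must at least compensate total damage at k*: 73 + 123 = 196.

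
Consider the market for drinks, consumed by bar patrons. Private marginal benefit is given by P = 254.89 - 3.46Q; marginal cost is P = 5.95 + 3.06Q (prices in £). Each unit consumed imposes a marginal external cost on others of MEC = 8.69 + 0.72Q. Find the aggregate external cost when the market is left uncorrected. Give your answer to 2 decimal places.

£856.60

Market equilibrium (private): 5.95 + 3.06Q = 254.89 - 3.46Q → Q_m = 38.1810.
Total external cost = ∫₀^{Q_m} (8.69 + 0.72Q) dQ = 8.69×38.1810 + ½×0.72×38.1810² = 856.5968.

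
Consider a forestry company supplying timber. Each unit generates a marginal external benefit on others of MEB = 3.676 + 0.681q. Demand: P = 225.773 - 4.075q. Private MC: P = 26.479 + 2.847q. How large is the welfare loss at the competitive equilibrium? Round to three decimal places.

DWL = 43.430

Market equilibrium (private): 26.479 + 2.847q = 225.773 - 4.075q → q_m = 28.7914.
Social marginal cost = private MC − MEB = 22.803 + 2.166q.
Set SMC = demand: 22.803 + 2.166q = 225.773 - 4.075q → q* = 32.5220.
The welfare-loss triangle has base |q_m − q*| and height MEB(q_m) (the vertical gap between SMC and demand is zero at q* and MEB at q_m).
DWL = ½ × 3.7306 × 23.2829 = 43.4296.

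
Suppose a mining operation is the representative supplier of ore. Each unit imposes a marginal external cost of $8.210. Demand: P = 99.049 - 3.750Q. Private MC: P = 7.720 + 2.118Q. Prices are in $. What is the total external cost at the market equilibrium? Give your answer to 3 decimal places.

Market equilibrium (private): 7.720 + 2.118Q = 99.049 - 3.750Q → Q_m = 15.5639.
Total external cost = MEC × Q_m = 8.210 × 15.5639 = 127.7796.

$127.780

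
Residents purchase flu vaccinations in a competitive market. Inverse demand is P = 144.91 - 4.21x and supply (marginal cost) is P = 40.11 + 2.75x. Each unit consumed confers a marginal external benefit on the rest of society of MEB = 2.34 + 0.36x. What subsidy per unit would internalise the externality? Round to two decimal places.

Social marginal benefit = demand + MEB = 147.25 - 3.85x.
Set SMB = MC: 147.25 - 3.85x = 40.11 + 2.75x → x* = 16.2333.
The Pigouvian subsidy equals MEB at x*: 2.34 + 0.36×16.2333 = 8.1840.

subsidy = 8.18 per unit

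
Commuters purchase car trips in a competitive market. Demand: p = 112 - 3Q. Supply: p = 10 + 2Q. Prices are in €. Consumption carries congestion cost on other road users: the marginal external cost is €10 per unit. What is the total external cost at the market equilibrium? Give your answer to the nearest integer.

€204

Market equilibrium (private): 10 + 2Q = 112 - 3Q → Q_m = 20.4000.
Total external cost = MEC × Q_m = 10 × 20.4000 = 204.0000.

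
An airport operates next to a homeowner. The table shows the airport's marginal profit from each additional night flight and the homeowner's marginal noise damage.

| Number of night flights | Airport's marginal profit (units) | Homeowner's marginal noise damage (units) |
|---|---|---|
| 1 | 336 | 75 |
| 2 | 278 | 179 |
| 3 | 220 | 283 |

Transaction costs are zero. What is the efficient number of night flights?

2

Bargaining reaches the level where marginal profit last exceeds marginal noise damage.
That holds through level 2 (278 ≥ 179) but not at 3 (220 < 283).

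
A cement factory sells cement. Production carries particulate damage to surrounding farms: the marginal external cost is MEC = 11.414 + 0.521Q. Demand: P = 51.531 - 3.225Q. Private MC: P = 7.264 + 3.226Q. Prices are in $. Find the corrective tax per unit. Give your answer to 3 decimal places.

Social marginal cost = private MC + MEC = 18.678 + 3.747Q.
Set SMC = demand: 18.678 + 3.747Q = 51.531 - 3.225Q → Q* = 4.7121.
The Pigouvian tax equals MEC at Q*: 11.414 + 0.521×4.7121 = 13.8690.

tax = $13.869 per unit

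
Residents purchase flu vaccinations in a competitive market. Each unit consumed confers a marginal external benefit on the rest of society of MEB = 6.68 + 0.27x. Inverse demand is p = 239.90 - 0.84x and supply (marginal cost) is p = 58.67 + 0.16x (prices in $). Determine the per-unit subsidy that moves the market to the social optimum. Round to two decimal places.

Social marginal benefit = demand + MEB = 246.58 - 0.57x.
Set SMB = MC: 246.58 - 0.57x = 58.67 + 0.16x → x* = 257.4110.
The Pigouvian subsidy equals MEB at x*: 6.68 + 0.27×257.4110 = 76.1810.

subsidy = $76.18 per unit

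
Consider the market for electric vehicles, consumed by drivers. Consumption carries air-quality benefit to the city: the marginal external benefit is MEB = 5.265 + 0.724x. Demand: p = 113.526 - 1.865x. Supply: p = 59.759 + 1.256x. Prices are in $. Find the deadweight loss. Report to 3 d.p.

DWL = $65.629

Market equilibrium (private): 59.759 + 1.256x = 113.526 - 1.865x → x_m = 17.2275.
Social marginal benefit = demand + MEB = 118.791 - 1.141x.
Set SMB = MC: 118.791 - 1.141x = 59.759 + 1.256x → x* = 24.6275.
Between x* and x_m the wedge SMB − MC runs linearly from 0 to MEB(x_m), so the loss is a triangle.
DWL = ½ × 7.4000 × 17.7377 = 65.6295.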